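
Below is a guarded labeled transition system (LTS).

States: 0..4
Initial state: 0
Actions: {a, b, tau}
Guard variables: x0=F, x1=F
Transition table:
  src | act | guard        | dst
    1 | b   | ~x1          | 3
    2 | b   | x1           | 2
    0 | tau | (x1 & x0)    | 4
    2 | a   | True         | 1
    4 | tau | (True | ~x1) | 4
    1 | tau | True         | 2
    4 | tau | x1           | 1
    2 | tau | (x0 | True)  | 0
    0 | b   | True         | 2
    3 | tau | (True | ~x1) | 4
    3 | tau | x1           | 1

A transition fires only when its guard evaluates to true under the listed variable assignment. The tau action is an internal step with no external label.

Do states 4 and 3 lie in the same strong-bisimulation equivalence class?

Answer: BISIMILAR

Analysis:
Refine partition for ~:
  π0 = {{0,1,2,3,4}}
  π1 = {{0},{1},{2},{3,4}}
Fixed point at round 2; 4 class(es).
[4]={3,4}  [3]={3,4}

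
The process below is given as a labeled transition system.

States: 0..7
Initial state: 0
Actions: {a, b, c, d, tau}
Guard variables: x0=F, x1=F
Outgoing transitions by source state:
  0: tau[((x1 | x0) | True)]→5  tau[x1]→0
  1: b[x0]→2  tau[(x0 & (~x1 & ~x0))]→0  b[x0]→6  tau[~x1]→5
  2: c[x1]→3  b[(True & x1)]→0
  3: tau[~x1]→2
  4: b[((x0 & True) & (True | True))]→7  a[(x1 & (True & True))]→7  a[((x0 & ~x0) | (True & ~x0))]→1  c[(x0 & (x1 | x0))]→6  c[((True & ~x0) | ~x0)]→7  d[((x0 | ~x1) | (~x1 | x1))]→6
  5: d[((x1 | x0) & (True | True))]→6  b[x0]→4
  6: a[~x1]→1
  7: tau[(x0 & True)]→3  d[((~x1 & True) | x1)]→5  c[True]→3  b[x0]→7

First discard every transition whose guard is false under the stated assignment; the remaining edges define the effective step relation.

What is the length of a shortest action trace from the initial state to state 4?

Answer: UNREACHABLE

Analysis:
BFS to 4:
  L0 = {0}
  L1 = {5}
4 never appears.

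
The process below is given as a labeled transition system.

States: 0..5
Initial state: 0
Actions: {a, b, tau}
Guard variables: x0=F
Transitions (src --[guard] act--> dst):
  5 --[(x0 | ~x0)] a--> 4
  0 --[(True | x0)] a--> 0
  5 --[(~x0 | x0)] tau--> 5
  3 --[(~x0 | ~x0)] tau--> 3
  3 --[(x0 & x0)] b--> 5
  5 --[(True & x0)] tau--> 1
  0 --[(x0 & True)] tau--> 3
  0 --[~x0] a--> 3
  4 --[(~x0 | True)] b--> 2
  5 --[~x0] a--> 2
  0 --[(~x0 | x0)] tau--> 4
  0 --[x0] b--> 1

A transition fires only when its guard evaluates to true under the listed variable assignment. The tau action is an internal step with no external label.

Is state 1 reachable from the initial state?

8 transition(s) survive guard evaluation.
depth 0: {0}
depth 1: {3,4}  now seen {0,3,4}
depth 2: {2}  now seen {0,2,3,4}
Reachable = {0,2,3,4}

Answer: UNREACHABLE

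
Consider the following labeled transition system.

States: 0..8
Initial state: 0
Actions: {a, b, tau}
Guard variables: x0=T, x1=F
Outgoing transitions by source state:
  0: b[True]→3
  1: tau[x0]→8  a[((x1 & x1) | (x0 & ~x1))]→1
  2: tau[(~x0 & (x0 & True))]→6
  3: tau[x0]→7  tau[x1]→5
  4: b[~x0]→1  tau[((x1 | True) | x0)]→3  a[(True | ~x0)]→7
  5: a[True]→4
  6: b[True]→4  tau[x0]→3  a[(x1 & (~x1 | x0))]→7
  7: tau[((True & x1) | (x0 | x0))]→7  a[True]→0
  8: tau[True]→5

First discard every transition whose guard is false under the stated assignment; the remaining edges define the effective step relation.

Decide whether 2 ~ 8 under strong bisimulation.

Answer: NOT BISIMILAR

Analysis:
Compute ~ classes (split until stable):
  P[0] = {{0,1,2,3,4,5,6,7,8}}
  P[1] = {{0},{1,4,7},{2},{3,8},{5},{6}}
  P[2] = {{0},{1,4},{2},{3},{5},{6},{7},{8}}
  P[3] = {{0},{1},{2},{3},{4},{5},{6},{7},{8}}
Fixed point at round 4; 9 class(es).
[2]={2}  [8]={8}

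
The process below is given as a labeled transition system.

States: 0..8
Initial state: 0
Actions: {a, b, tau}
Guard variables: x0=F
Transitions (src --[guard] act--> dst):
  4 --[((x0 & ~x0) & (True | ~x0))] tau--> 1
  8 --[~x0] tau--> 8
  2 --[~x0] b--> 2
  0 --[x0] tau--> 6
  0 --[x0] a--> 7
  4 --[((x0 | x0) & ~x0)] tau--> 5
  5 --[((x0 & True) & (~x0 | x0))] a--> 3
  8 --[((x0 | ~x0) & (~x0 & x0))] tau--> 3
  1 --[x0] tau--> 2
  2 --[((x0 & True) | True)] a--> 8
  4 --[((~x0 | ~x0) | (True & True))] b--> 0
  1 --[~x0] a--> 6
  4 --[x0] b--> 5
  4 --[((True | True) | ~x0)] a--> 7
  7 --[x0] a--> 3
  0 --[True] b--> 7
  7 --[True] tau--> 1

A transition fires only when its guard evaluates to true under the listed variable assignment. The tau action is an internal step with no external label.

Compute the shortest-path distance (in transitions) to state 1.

Answer: 2

Analysis:
Breadth-first toward 1:
  Layer 0: {0}
  Layer 1: {7}
  Layer 2: {1}
1 enters at depth 2; path b·tau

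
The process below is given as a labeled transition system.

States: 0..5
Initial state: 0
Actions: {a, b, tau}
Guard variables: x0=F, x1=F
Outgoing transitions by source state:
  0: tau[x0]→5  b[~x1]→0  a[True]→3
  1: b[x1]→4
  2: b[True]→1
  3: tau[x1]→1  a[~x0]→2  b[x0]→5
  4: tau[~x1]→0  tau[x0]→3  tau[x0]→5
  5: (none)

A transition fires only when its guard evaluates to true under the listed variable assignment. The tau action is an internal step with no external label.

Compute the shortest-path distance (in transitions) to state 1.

Answer: 3

Working:
BFS to 1:
  depth 0: {0}
  depth 1: {3}
  depth 2: {2}
  depth 3: {1}
first hit 1 at d=3 via a·a·b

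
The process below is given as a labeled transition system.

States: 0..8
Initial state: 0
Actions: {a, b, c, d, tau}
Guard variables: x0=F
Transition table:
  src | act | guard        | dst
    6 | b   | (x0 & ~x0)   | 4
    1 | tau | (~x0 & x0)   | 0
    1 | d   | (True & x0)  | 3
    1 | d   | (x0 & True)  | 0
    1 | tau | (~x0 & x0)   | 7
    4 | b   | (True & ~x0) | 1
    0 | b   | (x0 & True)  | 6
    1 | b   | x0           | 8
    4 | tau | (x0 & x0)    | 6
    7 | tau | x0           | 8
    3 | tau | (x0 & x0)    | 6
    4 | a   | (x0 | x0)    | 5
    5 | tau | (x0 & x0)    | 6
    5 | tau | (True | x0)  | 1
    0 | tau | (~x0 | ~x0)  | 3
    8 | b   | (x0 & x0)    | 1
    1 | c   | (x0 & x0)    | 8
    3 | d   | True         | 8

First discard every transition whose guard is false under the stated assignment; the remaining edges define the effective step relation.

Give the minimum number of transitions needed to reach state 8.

Layered search for 8:
  depth 0: {0}
  depth 1: {3}
  depth 2: {8}
depth(8)=2, e.g. tau·d

Answer: 2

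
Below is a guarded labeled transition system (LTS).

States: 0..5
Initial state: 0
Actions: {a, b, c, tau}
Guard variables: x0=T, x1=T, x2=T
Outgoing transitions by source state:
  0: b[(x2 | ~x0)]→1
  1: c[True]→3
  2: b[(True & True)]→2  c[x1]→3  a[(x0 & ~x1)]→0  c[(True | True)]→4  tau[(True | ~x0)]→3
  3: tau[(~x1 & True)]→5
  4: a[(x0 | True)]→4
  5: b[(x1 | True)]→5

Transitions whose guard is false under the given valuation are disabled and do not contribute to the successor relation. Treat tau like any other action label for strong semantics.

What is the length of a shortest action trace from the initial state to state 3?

Breadth-first toward 3:
  Layer 0: {0}
  Layer 1: {1}
  Layer 2: {3}
first hit 3 at d=2 via b·c

Answer: 2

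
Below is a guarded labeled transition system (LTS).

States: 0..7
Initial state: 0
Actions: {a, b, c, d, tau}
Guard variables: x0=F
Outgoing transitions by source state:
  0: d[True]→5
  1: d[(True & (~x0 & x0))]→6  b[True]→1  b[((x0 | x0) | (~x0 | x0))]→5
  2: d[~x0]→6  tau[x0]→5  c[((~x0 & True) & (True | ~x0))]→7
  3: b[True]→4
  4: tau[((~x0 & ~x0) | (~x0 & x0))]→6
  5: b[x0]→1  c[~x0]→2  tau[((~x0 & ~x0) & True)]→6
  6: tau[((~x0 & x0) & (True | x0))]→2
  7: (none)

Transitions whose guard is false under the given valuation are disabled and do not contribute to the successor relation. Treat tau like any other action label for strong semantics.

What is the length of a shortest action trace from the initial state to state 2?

Layered search for 2:
  L0 = {0}
  L1 = {5}
  L2 = {2,6}
first hit 2 at d=2 via d·c

Answer: 2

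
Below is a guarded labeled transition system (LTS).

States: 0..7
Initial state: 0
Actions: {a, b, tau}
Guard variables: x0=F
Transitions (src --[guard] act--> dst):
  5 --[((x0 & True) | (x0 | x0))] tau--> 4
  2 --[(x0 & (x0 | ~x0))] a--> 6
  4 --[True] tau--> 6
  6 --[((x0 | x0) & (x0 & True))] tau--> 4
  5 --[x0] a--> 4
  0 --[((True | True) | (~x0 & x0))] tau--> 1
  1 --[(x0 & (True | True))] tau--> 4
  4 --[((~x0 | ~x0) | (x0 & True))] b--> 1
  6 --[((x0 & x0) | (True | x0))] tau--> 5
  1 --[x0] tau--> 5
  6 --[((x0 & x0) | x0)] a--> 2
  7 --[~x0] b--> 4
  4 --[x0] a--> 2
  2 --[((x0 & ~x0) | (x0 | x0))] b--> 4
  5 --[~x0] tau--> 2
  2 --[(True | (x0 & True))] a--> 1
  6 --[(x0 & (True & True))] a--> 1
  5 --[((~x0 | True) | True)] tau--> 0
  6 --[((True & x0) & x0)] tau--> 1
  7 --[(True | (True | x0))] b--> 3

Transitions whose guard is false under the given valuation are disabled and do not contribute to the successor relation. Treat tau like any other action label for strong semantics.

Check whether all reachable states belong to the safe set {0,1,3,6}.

Answer: INVARIANT HOLDS

Working:
Safe = {0,1,3,6}
Reachable = {0,1}
  0: ✓
  1: ✓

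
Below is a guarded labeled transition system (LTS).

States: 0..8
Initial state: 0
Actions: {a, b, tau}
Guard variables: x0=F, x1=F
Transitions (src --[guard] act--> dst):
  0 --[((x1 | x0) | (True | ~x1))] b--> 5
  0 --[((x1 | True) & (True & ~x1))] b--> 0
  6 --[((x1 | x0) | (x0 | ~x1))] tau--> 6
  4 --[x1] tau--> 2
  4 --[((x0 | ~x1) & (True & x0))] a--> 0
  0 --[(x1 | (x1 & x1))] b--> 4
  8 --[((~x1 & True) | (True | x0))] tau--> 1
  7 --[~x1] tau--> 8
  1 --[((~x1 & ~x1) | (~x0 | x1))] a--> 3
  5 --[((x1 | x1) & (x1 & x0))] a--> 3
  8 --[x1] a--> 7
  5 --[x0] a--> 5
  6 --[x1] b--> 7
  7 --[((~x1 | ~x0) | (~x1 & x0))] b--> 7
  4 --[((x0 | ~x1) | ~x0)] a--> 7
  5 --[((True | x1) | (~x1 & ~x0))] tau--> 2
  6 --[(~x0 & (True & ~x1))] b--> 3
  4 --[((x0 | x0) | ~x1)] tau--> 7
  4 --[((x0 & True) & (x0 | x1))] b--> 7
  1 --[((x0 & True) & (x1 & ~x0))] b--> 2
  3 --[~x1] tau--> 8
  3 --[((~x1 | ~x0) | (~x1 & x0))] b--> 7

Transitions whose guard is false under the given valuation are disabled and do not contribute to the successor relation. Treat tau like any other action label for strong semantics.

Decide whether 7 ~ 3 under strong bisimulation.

Answer: BISIMILAR

Trace:
Compute ~ classes (split until stable):
  π0 = {{0,1,2,3,4,5,6,7,8}}
  π1 = {{0},{1},{2},{3,6,7},{4},{5,8}}
  π2 = {{0},{1},{2},{3,7},{4},{5},{6},{8}}
stable after 3 split(s): 8 block(s)
[7]={3,7}  [3]={3,7}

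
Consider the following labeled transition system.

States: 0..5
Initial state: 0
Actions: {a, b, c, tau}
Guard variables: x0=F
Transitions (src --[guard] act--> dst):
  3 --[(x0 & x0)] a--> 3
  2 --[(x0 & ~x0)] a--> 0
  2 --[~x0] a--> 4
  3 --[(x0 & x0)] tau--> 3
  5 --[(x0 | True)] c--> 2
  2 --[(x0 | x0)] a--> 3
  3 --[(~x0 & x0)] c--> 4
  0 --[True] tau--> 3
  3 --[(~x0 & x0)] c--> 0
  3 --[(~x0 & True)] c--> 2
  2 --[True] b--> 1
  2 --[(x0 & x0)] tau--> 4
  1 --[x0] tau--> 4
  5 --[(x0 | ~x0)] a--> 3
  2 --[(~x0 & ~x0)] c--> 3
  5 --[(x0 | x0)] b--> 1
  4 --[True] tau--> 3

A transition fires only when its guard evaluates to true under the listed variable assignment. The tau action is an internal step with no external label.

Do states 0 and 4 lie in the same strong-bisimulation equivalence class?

Answer: BISIMILAR

Working:
Compute ~ classes (split until stable):
  round 0: {{0,1,2,3,4,5}}
  round 1: {{0,4},{1},{2},{3},{5}}
5 equivalence class(es) (converged in 2)
class of 0: {0,4}; class of 4: {0,4}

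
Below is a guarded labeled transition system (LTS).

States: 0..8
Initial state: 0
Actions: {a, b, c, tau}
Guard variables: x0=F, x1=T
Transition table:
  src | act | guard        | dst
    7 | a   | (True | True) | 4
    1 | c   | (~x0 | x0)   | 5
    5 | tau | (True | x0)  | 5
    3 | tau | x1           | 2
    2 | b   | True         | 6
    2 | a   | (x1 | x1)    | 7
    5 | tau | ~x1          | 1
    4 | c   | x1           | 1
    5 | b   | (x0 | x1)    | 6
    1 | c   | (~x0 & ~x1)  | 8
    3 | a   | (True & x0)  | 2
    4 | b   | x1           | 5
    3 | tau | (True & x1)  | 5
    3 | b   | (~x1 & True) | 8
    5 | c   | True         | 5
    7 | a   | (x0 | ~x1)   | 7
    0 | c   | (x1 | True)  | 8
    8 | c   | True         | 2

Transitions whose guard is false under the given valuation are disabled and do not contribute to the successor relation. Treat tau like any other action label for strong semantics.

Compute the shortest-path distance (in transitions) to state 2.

BFS to 2:
  depth 0: {0}
  depth 1: {8}
  depth 2: {2}
depth(2)=2, e.g. c·c

Answer: 2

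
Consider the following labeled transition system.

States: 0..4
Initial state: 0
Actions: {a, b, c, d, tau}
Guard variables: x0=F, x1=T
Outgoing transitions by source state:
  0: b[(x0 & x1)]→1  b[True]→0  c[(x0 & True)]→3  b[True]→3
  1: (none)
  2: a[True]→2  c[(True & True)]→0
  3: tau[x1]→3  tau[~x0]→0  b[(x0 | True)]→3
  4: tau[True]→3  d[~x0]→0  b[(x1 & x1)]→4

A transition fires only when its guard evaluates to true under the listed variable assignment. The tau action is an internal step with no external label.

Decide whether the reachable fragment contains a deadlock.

Answer: DEADLOCK-FREE

Analysis:
R = {0,3}
  0: b→0  b→3  [2 exit(s)]
  3: b→3  tau→0  tau→3  [3 exit(s)]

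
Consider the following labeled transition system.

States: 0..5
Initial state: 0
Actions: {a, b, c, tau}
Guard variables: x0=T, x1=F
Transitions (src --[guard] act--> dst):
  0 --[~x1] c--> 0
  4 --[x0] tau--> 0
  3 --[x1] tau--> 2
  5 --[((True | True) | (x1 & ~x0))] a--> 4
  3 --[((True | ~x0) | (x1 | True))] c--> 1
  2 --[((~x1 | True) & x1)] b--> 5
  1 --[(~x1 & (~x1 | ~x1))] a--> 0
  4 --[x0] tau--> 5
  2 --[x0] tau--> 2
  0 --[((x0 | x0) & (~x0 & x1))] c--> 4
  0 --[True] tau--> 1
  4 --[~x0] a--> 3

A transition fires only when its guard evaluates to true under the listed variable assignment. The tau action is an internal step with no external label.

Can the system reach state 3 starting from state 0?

Answer: UNREACHABLE

Trace:
After dropping false guards: 8 live edges.
depth 0: {0}
depth 1: {1}  now seen {0,1}
Reach set: {0,1}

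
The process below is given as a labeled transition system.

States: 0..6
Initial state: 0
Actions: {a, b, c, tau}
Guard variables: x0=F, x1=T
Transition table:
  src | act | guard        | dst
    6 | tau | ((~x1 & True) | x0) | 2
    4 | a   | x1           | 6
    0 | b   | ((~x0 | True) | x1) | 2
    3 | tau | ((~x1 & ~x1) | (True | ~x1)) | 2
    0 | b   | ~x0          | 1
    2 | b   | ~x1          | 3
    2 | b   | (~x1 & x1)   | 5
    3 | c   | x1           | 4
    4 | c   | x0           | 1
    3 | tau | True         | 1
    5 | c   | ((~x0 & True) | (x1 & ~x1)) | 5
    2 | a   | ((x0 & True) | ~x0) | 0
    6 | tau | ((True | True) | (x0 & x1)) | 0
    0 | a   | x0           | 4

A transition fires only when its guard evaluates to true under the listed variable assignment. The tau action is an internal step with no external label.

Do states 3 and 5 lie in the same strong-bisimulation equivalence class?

Answer: NOT BISIMILAR

Working:
Compute ~ classes (split until stable):
  π0 = {{0,1,2,3,4,5,6}}
  π1 = {{0},{1},{2,4},{3},{5},{6}}
  π2 = {{0},{1},{2},{3},{4},{5},{6}}
7 equivalence class(es) (converged in 3)
[3]={3}  [5]={5}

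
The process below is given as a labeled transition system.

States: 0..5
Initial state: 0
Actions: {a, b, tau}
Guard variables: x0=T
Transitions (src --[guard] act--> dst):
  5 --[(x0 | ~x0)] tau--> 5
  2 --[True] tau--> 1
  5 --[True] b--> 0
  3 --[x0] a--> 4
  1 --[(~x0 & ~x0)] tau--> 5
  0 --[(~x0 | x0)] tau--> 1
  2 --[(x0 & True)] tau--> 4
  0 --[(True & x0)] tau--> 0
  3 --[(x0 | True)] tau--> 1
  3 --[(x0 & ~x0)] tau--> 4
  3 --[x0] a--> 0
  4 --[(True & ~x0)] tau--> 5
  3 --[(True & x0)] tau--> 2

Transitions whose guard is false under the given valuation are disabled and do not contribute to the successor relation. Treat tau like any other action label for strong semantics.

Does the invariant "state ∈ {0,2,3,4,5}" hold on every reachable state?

Inv-set: {0,2,3,4,5}
Reach set: {0,1}
  0: ✓
  1: VIOLATES
reach 1 via tau — violates

Answer: INVARIANT VIOLATED at state 1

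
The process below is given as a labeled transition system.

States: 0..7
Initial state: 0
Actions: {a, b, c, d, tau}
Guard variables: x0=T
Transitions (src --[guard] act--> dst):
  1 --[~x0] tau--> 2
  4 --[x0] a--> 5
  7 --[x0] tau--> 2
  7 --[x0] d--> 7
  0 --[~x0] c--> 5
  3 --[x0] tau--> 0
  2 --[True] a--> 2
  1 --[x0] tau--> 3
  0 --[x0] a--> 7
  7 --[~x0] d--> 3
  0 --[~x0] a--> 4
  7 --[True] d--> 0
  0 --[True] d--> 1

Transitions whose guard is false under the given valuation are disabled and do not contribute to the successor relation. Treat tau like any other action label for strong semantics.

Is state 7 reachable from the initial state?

Guard filter leaves 9 enabled edge(s).
depth 0: {0}
depth 1: {1,7}  cumulative {0,1,7}
depth 2: {2,3}  cumulative {0,1,2,3,7}
R = {0,1,2,3,7}
witness 7: a

Answer: REACHABLE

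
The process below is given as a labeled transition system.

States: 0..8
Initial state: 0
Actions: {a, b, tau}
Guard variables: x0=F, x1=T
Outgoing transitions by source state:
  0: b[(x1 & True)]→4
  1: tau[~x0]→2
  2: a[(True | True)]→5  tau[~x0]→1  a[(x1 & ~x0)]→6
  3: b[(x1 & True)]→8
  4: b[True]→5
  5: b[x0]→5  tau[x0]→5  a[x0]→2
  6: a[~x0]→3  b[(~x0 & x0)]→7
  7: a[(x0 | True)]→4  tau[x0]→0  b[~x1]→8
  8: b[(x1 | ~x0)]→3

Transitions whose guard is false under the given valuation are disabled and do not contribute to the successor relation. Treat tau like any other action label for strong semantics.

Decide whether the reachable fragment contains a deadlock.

Reach set: {0,4,5}
  0: b→4  [1 exit(s)]
  4: b→5  [1 exit(s)]
  5: ∅  [STUCK]
trace reaching 5: b·b

Answer: DEADLOCK at state 5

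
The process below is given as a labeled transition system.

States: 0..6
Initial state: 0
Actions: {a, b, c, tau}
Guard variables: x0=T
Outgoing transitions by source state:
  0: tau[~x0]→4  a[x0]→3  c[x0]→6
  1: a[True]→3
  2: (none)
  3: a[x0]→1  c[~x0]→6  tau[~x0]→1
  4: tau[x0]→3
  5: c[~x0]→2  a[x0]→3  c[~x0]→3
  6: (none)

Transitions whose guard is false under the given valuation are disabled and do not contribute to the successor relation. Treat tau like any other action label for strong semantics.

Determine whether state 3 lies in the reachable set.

After dropping false guards: 6 live edges.
Layer 0: {0}
Layer 1: {3,6}  now seen {0,3,6}
Layer 2: {1}  now seen {0,1,3,6}
R = {0,1,3,6}
witness 3: a

Answer: REACHABLE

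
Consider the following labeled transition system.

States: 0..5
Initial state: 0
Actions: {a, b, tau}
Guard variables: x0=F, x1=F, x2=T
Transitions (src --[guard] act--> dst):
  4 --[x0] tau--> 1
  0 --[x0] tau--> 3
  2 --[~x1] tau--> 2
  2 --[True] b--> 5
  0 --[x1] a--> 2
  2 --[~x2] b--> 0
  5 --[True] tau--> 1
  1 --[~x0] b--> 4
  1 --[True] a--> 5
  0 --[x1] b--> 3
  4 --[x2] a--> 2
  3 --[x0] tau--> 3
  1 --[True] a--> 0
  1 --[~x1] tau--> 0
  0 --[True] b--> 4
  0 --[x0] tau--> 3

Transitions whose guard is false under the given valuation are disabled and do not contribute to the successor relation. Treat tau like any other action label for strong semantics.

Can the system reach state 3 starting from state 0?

After dropping false guards: 9 live edges.
Layer 0: {0}
Layer 1: {4}  cumulative {0,4}
Layer 2: {2}  cumulative {0,2,4}
Layer 3: {5}  cumulative {0,2,4,5}
Layer 4: {1}  cumulative {0,1,2,4,5}
R = {0,1,2,4,5}

Answer: UNREACHABLE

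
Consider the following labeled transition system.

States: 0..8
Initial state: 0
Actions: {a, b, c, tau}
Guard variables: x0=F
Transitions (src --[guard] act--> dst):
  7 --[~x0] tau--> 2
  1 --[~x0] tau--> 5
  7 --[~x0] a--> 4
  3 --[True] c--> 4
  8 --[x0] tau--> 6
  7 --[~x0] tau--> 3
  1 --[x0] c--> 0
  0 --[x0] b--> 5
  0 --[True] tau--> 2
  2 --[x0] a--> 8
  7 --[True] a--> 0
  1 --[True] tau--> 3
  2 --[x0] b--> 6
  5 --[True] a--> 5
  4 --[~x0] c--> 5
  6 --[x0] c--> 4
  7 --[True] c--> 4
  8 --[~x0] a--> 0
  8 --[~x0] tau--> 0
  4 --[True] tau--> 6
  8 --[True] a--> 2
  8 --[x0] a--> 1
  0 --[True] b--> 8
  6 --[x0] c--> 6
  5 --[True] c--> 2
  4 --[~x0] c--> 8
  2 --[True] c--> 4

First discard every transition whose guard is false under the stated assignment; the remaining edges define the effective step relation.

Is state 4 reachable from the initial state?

After dropping false guards: 19 live edges.
depth 0: {0}
depth 1: {2,8}  total {0,2,8}
depth 2: {4}  total {0,2,4,8}
depth 3: {5,6}  total {0,2,4,5,6,8}
R = {0,2,4,5,6,8}
witness 4: tau·c

Answer: REACHABLE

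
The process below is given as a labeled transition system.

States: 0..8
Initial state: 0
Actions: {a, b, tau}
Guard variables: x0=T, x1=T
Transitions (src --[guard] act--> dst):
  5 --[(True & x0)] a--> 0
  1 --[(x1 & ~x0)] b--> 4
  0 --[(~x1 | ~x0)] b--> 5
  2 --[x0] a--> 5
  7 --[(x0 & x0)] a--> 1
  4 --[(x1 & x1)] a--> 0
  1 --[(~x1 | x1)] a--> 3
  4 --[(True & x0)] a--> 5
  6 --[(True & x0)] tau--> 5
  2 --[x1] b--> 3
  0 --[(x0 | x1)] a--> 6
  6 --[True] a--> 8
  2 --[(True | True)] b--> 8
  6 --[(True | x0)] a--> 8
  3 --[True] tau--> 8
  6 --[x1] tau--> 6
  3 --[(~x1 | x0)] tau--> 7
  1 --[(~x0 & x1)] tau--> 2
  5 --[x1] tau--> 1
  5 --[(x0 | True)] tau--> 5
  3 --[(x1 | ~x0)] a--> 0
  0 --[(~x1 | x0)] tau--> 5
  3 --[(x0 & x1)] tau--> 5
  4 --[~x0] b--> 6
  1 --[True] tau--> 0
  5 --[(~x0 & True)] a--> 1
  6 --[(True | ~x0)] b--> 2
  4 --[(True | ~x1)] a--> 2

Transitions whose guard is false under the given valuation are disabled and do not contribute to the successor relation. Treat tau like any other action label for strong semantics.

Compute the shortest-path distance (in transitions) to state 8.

Answer: 2

Trace:
Layered search for 8:
  Layer 0: {0}
  Layer 1: {5,6}
  Layer 2: {1,2,8}
depth(8)=2, e.g. a·a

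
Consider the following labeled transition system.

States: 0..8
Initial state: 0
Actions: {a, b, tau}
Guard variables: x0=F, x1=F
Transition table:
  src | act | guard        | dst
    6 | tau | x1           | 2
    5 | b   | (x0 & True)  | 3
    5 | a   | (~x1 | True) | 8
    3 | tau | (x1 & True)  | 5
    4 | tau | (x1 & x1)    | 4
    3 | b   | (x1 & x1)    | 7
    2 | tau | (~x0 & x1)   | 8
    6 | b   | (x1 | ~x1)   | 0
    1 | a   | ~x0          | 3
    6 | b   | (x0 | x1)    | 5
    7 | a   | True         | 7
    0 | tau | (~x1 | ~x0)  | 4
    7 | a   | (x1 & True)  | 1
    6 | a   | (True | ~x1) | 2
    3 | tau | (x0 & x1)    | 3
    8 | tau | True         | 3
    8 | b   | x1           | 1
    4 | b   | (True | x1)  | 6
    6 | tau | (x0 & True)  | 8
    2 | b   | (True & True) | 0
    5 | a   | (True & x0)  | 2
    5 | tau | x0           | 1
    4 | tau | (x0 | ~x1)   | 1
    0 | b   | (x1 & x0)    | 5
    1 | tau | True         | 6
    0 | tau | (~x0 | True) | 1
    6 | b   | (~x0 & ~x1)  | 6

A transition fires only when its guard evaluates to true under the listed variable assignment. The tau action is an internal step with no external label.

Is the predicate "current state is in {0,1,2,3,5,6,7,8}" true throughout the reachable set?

Inv-set: {0,1,2,3,5,6,7,8}
R = {0,1,2,3,4,6}
  0: safe
  1: safe
  2: safe
  3: safe
  4: outside
  6: safe
counterexample path to 4: tau

Answer: INVARIANT VIOLATED at state 4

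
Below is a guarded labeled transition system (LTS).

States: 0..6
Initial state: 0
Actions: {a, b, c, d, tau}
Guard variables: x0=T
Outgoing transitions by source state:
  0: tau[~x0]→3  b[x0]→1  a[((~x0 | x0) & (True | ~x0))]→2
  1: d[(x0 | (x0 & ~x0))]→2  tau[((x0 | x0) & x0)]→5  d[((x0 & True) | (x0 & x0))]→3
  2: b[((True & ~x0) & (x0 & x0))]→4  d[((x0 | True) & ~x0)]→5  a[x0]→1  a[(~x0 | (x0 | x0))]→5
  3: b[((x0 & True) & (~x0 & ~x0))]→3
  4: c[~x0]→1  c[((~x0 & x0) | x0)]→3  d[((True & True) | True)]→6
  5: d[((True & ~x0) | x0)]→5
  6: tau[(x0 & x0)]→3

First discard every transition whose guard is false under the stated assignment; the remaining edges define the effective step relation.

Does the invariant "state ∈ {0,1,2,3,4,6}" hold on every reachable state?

Answer: INVARIANT VIOLATED at state 5

Trace:
Allowed set {0,1,2,3,4,6}
Reach set: {0,1,2,3,5}
  0: ✓
  1: ✓
  2: ✓
  3: ✓
  5: ✗ unsafe
counterexample path to 5: b·tau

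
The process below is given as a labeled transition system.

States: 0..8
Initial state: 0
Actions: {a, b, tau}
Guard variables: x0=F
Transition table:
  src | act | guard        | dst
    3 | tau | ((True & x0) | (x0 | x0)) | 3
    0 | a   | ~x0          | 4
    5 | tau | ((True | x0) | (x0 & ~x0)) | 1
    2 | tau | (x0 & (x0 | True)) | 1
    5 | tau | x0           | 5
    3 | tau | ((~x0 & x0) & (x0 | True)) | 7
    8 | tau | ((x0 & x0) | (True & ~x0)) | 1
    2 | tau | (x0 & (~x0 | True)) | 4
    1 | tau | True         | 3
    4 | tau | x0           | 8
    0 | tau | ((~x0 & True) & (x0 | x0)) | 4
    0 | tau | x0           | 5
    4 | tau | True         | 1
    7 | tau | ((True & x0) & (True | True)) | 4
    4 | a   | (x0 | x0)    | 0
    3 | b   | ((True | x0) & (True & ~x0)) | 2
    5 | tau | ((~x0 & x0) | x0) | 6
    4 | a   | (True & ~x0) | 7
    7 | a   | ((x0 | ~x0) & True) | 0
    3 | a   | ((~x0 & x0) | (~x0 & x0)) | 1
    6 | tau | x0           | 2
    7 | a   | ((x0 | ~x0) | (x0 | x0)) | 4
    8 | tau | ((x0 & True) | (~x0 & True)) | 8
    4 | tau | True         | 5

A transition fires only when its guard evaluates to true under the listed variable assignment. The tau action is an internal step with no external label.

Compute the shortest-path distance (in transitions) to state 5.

Answer: 2

Working:
Breadth-first toward 5:
  L0 = {0}
  L1 = {4}
  L2 = {1,5,7}
first hit 5 at d=2 via a·tau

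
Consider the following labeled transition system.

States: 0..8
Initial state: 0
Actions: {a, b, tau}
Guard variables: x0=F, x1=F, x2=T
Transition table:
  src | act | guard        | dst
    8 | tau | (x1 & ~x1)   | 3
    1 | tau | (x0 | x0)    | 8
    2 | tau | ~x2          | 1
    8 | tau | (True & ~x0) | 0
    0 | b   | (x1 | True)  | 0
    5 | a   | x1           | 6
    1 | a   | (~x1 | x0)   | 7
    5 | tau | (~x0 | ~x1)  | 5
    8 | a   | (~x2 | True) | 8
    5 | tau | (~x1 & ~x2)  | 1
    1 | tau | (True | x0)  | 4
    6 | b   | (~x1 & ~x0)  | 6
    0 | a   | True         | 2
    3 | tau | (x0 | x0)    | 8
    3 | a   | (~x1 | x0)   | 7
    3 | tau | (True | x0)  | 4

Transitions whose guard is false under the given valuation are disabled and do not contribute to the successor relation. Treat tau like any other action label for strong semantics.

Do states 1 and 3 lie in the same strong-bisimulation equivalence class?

Compute ~ classes (split until stable):
  π0 = {{0,1,2,3,4,5,6,7,8}}
  π1 = {{0},{1,3,8},{2,4,7},{5},{6}}
  π2 = {{0},{1,3},{2,4,7},{5},{6},{8}}
6 equivalence class(es) (converged in 3)
class of 1: {1,3}; class of 3: {1,3}

Answer: BISIMILAR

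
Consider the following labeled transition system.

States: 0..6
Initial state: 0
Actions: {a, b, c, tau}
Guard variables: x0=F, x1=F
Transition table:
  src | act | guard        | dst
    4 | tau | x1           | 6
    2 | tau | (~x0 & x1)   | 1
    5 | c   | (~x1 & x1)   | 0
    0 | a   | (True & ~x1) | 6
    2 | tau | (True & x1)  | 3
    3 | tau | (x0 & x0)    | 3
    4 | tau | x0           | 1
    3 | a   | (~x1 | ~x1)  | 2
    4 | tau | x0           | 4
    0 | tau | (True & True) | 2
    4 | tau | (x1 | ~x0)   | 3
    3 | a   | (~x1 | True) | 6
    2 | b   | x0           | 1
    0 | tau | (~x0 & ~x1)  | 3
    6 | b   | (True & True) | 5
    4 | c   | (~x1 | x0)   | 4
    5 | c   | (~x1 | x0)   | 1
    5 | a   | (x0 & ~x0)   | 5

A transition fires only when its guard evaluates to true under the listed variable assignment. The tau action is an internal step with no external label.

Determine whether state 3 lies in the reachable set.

Answer: REACHABLE

Trace:
Guard filter leaves 9 enabled edge(s).
L0 = {0}
L1 = {2,3,6}  cumulative {0,2,3,6}
L2 = {5}  cumulative {0,2,3,5,6}
L3 = {1}  cumulative {0,1,2,3,5,6}
Reachable = {0,1,2,3,5,6}
witness 3: tau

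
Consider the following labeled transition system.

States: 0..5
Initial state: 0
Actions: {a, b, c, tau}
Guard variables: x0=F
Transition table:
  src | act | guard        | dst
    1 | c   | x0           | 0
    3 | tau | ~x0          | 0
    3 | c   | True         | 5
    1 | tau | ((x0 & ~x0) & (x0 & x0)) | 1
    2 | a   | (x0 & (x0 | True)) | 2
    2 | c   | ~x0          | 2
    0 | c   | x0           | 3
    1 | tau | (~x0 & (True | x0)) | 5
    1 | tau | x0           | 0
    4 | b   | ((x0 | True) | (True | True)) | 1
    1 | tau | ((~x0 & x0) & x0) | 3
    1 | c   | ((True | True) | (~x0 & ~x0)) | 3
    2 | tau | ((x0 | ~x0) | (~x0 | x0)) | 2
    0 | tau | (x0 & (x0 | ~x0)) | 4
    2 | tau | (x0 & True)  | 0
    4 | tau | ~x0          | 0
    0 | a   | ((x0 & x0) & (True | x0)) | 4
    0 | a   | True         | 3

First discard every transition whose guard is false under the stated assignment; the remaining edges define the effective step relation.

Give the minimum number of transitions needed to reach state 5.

Layered search for 5:
  depth 0: {0}
  depth 1: {3}
  depth 2: {5}
5 enters at depth 2; path a·c

Answer: 2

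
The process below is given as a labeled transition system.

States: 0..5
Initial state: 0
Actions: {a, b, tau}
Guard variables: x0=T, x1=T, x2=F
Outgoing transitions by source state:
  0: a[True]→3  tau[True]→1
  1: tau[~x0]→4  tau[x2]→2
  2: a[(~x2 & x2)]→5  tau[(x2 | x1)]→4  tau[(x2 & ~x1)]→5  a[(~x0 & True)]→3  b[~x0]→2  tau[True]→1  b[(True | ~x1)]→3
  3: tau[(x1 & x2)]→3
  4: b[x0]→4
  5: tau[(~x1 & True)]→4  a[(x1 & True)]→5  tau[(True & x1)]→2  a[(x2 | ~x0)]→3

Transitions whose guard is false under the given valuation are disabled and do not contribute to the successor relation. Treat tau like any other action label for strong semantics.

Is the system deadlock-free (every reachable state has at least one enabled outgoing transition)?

Answer: DEADLOCK at state 1

Analysis:
R = {0,1,3}
  0: a→3  tau→1  [2 exit(s)]
  1: ∅  [deadlock]
  3: ∅  [deadlock]
witness 1: tau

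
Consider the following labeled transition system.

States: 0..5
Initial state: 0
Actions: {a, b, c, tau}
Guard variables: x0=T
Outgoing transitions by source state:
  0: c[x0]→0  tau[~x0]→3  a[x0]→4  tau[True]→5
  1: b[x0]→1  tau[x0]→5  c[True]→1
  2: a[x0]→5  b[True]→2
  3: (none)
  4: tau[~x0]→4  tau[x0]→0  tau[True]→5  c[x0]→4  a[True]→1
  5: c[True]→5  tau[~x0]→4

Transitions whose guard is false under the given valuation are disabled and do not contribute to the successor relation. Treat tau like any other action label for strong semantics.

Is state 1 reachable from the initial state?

Answer: REACHABLE

Analysis:
13 transition(s) survive guard evaluation.
depth 0: {0}
depth 1: {4,5}  now seen {0,4,5}
depth 2: {1}  now seen {0,1,4,5}
Reach set: {0,1,4,5}
Path to 1: a·a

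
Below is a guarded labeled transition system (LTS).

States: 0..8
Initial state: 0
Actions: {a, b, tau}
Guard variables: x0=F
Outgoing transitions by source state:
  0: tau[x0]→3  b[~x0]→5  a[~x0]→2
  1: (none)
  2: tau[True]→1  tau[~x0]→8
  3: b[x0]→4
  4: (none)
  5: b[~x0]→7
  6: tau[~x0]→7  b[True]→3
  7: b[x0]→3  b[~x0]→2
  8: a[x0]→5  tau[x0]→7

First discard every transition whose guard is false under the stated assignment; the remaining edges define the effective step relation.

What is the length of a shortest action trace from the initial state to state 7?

BFS to 7:
  Layer 0: {0}
  Layer 1: {2,5}
  Layer 2: {1,7,8}
depth(7)=2, e.g. b·b

Answer: 2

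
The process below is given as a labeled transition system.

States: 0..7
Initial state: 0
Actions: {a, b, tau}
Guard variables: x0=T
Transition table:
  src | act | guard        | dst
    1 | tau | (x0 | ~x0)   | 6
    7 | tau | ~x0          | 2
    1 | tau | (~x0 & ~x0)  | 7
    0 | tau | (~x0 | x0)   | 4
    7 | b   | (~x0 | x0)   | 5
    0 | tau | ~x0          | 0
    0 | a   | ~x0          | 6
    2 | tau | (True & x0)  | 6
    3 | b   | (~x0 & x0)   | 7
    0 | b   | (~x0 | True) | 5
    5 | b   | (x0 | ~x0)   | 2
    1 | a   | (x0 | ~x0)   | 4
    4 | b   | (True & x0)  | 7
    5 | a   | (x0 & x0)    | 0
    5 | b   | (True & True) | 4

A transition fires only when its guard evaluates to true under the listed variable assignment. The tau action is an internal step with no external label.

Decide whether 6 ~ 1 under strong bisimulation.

Refine partition for ~:
  π0 = {{0,1,2,3,4,5,6,7}}
  π1 = {{0},{1},{2},{3,6},{4,7},{5}}
  π2 = {{0},{1},{2},{3,6},{4},{5},{7}}
7 equivalence class(es) (converged in 3)
[6]={3,6}  [1]={1}

Answer: NOT BISIMILAR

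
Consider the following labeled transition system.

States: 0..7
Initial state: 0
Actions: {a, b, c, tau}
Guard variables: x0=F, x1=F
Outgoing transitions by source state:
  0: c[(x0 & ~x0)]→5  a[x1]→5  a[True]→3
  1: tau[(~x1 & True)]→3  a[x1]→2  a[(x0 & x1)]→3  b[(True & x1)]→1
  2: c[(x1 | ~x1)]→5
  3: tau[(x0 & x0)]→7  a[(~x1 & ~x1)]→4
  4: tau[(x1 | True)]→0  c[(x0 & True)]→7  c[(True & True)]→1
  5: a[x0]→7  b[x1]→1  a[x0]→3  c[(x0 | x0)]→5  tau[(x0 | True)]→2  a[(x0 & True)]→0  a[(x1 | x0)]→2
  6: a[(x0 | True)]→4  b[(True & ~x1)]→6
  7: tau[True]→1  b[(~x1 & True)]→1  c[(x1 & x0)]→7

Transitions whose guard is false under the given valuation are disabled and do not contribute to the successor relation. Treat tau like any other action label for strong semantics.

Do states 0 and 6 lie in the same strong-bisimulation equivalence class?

Bisimulation quotient by refinement:
  π0 = {{0,1,2,3,4,5,6,7}}
  π1 = {{0,3},{1,5},{2},{4},{6},{7}}
  π2 = {{0},{1},{2},{3},{4},{5},{6},{7}}
Fixed point at round 3; 8 class(es).
[0]={0}  [6]={6}

Answer: NOT BISIMILAR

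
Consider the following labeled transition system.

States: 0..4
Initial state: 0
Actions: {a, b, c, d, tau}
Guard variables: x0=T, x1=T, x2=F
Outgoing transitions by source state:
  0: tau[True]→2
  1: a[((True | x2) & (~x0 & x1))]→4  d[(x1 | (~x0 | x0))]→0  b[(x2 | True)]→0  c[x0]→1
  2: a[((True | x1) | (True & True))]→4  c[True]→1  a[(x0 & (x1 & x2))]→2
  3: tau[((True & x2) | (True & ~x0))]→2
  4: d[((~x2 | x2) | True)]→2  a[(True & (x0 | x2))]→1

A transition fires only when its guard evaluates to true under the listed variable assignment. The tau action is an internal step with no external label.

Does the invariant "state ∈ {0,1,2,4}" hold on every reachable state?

Answer: INVARIANT HOLDS

Trace:
Safe = {0,1,2,4}
Reachable = {0,1,2,4}
  0: ok
  1: ok
  2: ok
  4: ok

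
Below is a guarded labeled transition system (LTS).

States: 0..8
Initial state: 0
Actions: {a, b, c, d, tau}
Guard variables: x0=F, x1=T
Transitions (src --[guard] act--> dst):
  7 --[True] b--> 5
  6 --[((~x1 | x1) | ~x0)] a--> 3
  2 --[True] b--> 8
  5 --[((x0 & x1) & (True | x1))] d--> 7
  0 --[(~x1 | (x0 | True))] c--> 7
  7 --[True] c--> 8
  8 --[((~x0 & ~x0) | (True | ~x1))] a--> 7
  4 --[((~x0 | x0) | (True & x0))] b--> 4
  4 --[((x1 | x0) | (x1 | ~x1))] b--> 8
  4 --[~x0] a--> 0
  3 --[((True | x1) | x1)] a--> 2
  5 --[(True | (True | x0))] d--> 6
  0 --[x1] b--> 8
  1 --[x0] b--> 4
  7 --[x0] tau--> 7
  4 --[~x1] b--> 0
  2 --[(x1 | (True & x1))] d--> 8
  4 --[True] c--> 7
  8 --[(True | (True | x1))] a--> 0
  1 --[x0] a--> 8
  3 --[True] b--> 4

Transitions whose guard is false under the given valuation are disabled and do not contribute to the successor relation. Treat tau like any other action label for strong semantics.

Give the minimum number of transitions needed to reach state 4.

Answer: 5

Analysis:
Layered search for 4:
  Layer 0: {0}
  Layer 1: {7,8}
  Layer 2: {5}
  Layer 3: {6}
  Layer 4: {3}
  Layer 5: {2,4}
depth(4)=5, e.g. c·b·d·a·b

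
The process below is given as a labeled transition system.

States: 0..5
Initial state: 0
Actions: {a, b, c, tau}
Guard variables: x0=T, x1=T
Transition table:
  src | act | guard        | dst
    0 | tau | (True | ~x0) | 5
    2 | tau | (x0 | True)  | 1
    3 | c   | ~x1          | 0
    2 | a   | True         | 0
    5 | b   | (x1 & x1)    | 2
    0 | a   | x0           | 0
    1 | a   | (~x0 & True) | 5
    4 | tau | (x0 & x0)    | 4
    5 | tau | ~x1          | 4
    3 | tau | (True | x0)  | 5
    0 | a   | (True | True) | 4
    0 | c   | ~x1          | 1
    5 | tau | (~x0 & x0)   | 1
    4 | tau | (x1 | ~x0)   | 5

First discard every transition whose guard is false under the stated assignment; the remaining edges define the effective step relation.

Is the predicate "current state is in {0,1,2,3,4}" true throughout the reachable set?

Allowed set {0,1,2,3,4}
R = {0,1,2,4,5}
  0: ok
  1: ok
  2: ok
  4: ok
  5: VIOLATES
counterexample path to 5: tau

Answer: INVARIANT VIOLATED at state 5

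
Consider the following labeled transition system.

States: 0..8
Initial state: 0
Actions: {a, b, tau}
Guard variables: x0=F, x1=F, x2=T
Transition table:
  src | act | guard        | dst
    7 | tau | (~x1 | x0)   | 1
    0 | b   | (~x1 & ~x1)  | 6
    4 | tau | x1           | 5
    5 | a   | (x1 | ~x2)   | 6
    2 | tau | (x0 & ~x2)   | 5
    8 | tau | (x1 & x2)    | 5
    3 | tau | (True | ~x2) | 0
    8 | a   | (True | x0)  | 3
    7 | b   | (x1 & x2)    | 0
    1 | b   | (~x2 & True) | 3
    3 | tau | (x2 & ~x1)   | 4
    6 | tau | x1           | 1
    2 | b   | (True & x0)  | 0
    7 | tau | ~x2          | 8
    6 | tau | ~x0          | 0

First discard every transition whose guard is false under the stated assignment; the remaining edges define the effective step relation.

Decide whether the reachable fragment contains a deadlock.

Answer: DEADLOCK-FREE

Analysis:
R = {0,6}
  0: b→6  [deg 1]
  6: tau→0  [deg 1]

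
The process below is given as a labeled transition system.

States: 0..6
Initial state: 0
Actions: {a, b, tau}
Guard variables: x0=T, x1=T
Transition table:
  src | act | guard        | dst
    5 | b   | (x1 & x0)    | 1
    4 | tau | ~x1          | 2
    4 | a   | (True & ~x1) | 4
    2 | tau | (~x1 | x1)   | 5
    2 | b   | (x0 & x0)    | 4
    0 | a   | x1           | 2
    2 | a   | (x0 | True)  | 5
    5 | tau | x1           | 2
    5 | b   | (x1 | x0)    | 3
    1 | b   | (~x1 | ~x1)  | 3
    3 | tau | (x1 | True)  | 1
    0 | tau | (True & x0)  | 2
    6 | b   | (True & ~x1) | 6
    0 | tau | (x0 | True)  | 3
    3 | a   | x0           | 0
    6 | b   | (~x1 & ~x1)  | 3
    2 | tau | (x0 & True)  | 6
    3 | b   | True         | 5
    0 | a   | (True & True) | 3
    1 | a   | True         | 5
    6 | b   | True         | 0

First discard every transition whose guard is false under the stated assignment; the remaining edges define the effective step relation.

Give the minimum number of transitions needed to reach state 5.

Answer: 2

Trace:
BFS to 5:
  depth 0: {0}
  depth 1: {2,3}
  depth 2: {1,4,5,6}
depth(5)=2, e.g. a·a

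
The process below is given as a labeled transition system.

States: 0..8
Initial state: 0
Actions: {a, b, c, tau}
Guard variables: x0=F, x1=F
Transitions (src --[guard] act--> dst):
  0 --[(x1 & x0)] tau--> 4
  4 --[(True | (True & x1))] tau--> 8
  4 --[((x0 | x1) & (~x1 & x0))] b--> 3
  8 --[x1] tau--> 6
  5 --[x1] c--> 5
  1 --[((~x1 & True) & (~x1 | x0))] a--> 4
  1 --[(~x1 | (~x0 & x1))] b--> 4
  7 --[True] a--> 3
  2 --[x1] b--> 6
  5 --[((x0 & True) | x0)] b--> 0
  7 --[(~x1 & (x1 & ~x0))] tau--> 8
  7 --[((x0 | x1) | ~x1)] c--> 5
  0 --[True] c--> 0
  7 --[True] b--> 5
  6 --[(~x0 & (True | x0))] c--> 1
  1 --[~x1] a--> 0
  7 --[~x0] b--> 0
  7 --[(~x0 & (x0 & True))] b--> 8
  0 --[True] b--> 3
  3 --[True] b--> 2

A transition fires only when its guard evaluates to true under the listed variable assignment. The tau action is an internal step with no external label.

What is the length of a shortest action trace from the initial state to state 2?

Breadth-first toward 2:
  Layer 0: {0}
  Layer 1: {3}
  Layer 2: {2}
depth(2)=2, e.g. b·b

Answer: 2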